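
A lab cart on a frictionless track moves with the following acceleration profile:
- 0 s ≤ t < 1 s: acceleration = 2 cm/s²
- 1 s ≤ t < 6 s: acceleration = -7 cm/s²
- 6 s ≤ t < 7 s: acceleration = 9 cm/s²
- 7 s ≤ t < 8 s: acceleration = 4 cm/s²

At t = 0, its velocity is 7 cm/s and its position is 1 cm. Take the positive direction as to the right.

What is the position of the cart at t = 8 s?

-70 cm

On each constant-a segment, Δv = aΔt and Δx = v₀Δt + ½aΔt²; chain segment to segment.
0–1 s: v starts 7 cm/s; Δx = 7·1 + ½·2·1² = 8 cm; v ends 9 cm/s.
1–6 s: v starts 9 cm/s; Δx = 9·5 + ½·-7·5² = -42.5 cm; v ends -26 cm/s.
6–7 s: v starts -26 cm/s; Δx = -26·1 + ½·9·1² = -21.5 cm; v ends -17 cm/s.
7–8 s: v starts -17 cm/s; Δx = -17·1 + ½·4·1² = -15 cm; v ends -13 cm/s.
x(8) = 1 + Σ Δx = -70 cm.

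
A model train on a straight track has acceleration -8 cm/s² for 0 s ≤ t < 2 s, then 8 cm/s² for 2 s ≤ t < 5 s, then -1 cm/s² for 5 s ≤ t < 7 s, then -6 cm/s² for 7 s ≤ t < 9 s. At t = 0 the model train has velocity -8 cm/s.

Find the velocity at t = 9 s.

-14 cm/s

Δv equals the area under the a-t graph; then v = v₀ + Δv.
0–2 s: -8 × 2 = -16 cm/s
2–5 s: 8 × 3 = 24 cm/s
5–7 s: -1 × 2 = -2 cm/s
7–9 s: -6 × 2 = -12 cm/s
Δv = -6 cm/s, so v(9) = -8 + (-6) = -14 cm/s.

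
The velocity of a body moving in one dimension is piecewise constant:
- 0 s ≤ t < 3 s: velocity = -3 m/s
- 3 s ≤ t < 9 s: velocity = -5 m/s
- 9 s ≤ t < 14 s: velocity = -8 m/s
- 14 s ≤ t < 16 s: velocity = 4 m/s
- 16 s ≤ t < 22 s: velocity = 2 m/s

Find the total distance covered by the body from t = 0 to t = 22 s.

Total distance travelled is ∫|v| dt — sum the magnitudes of each area piece.
0–3 s: |-3| × 3 = 9 m
3–9 s: |-5| × 6 = 30 m
9–14 s: |-8| × 5 = 40 m
14–16 s: |4| × 2 = 8 m
16–22 s: |2| × 6 = 12 m
Total distance = 99 m

99 m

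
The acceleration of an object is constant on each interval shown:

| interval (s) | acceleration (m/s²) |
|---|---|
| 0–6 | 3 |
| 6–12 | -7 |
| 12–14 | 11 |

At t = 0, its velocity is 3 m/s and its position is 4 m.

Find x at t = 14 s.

56 m

On each constant-a segment, Δv = aΔt and Δx = v₀Δt + ½aΔt²; chain segment to segment.
0–6 s: v starts 3 m/s; Δx = 3·6 + ½·3·6² = 72 m; v ends 21 m/s.
6–12 s: v starts 21 m/s; Δx = 21·6 + ½·-7·6² = 0 m; v ends -21 m/s.
12–14 s: v starts -21 m/s; Δx = -21·2 + ½·11·2² = -20 m; v ends 1 m/s.
x(14) = 4 + Σ Δx = 56 m.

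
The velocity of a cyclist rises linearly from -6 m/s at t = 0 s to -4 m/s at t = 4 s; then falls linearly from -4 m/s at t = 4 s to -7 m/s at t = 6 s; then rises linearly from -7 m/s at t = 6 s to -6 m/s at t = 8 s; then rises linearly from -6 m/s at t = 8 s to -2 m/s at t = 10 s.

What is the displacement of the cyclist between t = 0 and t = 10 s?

-52 m

Displacement is the signed area under the v-t curve.
0–4 s: ½(-6 + -4)(4) = -20 m
4–6 s: ½(-4 + -7)(2) = -11 m
6–8 s: ½(-7 + -6)(2) = -13 m
8–10 s: ½(-6 + -2)(2) = -8 m
Net displacement = -52 m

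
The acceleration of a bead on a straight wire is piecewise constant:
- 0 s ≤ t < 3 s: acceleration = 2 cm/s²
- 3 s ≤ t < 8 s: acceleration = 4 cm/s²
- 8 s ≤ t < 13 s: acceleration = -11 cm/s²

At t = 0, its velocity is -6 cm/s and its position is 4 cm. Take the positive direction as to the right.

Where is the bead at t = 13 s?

7.5 cm

On each constant-a segment, Δv = aΔt and Δx = v₀Δt + ½aΔt²; chain segment to segment.
0–3 s: v starts -6 cm/s; Δx = -6·3 + ½·2·3² = -9 cm; v ends 0 cm/s.
3–8 s: v starts 0 cm/s; Δx = 0·5 + ½·4·5² = 50 cm; v ends 20 cm/s.
8–13 s: v starts 20 cm/s; Δx = 20·5 + ½·-11·5² = -37.5 cm; v ends -35 cm/s.
x(13) = 4 + Σ Δx = 7.5 cm.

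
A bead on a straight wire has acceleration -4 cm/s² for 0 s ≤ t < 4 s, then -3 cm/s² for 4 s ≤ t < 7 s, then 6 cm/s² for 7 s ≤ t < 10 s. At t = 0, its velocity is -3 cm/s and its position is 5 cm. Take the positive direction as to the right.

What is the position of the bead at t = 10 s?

-166.5 cm

On each constant-a segment, Δv = aΔt and Δx = v₀Δt + ½aΔt²; chain segment to segment.
0–4 s: v starts -3 cm/s; Δx = -3·4 + ½·-4·4² = -44 cm; v ends -19 cm/s.
4–7 s: v starts -19 cm/s; Δx = -19·3 + ½·-3·3² = -70.5 cm; v ends -28 cm/s.
7–10 s: v starts -28 cm/s; Δx = -28·3 + ½·6·3² = -57 cm; v ends -10 cm/s.
x(10) = 5 + Σ Δx = -166.5 cm.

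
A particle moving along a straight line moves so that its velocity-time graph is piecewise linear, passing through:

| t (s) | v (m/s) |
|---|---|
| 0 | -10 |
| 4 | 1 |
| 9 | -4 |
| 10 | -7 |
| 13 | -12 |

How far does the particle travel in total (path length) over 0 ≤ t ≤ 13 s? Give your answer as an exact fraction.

1339/22 m

Total distance travelled is ∫|v| dt — sum the magnitudes of each area piece.
0–4 s: v = 0 at t = 40/11 s; triangle areas 200/11 + 2/11 = 202/11 m
4–9 s: v = 0 at t = 5 s; triangle areas 0.5 + 8 = 8.5 m
9–10 s: |½(-4 + -7)(1)| = 5.5 m
10–13 s: |½(-7 + -12)(3)| = 28.5 m
Total distance = 1339/22 m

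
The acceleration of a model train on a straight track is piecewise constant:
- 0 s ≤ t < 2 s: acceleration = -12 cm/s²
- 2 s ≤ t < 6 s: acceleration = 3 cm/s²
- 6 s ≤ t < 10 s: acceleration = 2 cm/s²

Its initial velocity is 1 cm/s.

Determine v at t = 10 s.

-3 cm/s

Δv equals the area under the a-t graph; then v = v₀ + Δv.
0–2 s: -12 × 2 = -24 cm/s
2–6 s: 3 × 4 = 12 cm/s
6–10 s: 2 × 4 = 8 cm/s
Δv = -4 cm/s, so v(10) = 1 + (-4) = -3 cm/s.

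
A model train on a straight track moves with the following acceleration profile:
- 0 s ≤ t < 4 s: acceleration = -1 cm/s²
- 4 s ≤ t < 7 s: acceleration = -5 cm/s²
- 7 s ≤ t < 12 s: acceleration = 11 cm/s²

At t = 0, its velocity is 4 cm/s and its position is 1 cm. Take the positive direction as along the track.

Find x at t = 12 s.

49 cm

On each constant-a segment, Δv = aΔt and Δx = v₀Δt + ½aΔt²; chain segment to segment.
0–4 s: v starts 4 cm/s; Δx = 4·4 + ½·-1·4² = 8 cm; v ends 0 cm/s.
4–7 s: v starts 0 cm/s; Δx = 0·3 + ½·-5·3² = -22.5 cm; v ends -15 cm/s.
7–12 s: v starts -15 cm/s; Δx = -15·5 + ½·11·5² = 62.5 cm; v ends 40 cm/s.
x(12) = 1 + Σ Δx = 49 cm.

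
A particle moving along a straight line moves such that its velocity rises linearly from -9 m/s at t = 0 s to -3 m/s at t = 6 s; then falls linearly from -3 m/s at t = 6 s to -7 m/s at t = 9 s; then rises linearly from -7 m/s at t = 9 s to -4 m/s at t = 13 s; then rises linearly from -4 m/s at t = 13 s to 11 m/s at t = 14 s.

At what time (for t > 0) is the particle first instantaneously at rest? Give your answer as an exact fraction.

v changes sign on 13–14 s (from -4 to 11); the graph is linear there, so v = 0 at t = 13 + (4)·(14 − 13)/(11 − -4) = 199/15 s.

t = 199/15 s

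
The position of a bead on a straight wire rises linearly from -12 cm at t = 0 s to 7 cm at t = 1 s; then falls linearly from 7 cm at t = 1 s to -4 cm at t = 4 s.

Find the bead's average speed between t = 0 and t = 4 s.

7.5 cm/s

Average speed = (total path length)/(elapsed time); on a piecewise-linear x-t graph the path length is Σ|Δx|.
0–1 s: |Δx| = |7 − -12| = 19 cm
1–4 s: |Δx| = |-4 − 7| = 11 cm
Total path = 30 cm; average speed = 30/4 = 7.5 cm/s.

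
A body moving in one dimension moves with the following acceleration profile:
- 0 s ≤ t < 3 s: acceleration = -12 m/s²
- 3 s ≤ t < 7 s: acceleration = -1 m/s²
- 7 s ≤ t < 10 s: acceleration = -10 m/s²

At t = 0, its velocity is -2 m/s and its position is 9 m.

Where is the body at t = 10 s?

On each constant-a segment, Δv = aΔt and Δx = v₀Δt + ½aΔt²; chain segment to segment.
0–3 s: v starts -2 m/s; Δx = -2·3 + ½·-12·3² = -60 m; v ends -38 m/s.
3–7 s: v starts -38 m/s; Δx = -38·4 + ½·-1·4² = -160 m; v ends -42 m/s.
7–10 s: v starts -42 m/s; Δx = -42·3 + ½·-10·3² = -171 m; v ends -72 m/s.
x(10) = 9 + Σ Δx = -382 m.

-382 m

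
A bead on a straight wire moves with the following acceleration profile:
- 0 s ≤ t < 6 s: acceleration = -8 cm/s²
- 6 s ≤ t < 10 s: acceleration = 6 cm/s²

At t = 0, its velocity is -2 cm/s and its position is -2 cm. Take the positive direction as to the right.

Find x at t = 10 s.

-310 cm

On each constant-a segment, Δv = aΔt and Δx = v₀Δt + ½aΔt²; chain segment to segment.
0–6 s: v starts -2 cm/s; Δx = -2·6 + ½·-8·6² = -156 cm; v ends -50 cm/s.
6–10 s: v starts -50 cm/s; Δx = -50·4 + ½·6·4² = -152 cm; v ends -26 cm/s.
x(10) = -2 + Σ Δx = -310 cm.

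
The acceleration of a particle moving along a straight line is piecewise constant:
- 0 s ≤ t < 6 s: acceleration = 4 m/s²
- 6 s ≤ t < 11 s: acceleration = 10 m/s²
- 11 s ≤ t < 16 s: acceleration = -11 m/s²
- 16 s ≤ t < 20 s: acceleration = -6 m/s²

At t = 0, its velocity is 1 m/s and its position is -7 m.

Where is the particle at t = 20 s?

On each constant-a segment, Δv = aΔt and Δx = v₀Δt + ½aΔt²; chain segment to segment.
0–6 s: v starts 1 m/s; Δx = 1·6 + ½·4·6² = 78 m; v ends 25 m/s.
6–11 s: v starts 25 m/s; Δx = 25·5 + ½·10·5² = 250 m; v ends 75 m/s.
11–16 s: v starts 75 m/s; Δx = 75·5 + ½·-11·5² = 237.5 m; v ends 20 m/s.
16–20 s: v starts 20 m/s; Δx = 20·4 + ½·-6·4² = 32 m; v ends -4 m/s.
x(20) = -7 + Σ Δx = 590.5 m.

590.5 m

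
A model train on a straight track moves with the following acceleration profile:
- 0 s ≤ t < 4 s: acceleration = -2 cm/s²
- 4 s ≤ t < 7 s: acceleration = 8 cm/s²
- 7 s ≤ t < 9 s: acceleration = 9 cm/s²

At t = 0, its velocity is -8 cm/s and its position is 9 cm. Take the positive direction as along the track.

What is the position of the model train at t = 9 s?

On each constant-a segment, Δv = aΔt and Δx = v₀Δt + ½aΔt²; chain segment to segment.
0–4 s: v starts -8 cm/s; Δx = -8·4 + ½·-2·4² = -48 cm; v ends -16 cm/s.
4–7 s: v starts -16 cm/s; Δx = -16·3 + ½·8·3² = -12 cm; v ends 8 cm/s.
7–9 s: v starts 8 cm/s; Δx = 8·2 + ½·9·2² = 34 cm; v ends 26 cm/s.
x(9) = 9 + Σ Δx = -17 cm.

-17 cm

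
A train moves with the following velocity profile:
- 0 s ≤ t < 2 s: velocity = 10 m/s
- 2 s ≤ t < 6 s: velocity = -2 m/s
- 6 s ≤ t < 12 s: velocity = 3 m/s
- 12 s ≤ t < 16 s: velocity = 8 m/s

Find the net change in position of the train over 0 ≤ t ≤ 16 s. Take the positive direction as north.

62 m

Net displacement equals the area under the velocity-time graph (areas below the axis count negative).
0–2 s: 10 × 2 = 20 m
2–6 s: -2 × 4 = -8 m
6–12 s: 3 × 6 = 18 m
12–16 s: 8 × 4 = 32 m
Net displacement = 62 m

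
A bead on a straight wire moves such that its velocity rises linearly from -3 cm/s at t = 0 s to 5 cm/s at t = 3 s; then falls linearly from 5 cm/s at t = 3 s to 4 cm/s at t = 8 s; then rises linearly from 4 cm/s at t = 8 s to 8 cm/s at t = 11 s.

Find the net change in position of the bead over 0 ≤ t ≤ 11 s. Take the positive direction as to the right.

43.5 cm

Displacement is the signed area under the v-t curve.
0–3 s: ½(-3 + 5)(3) = 3 cm
3–8 s: ½(5 + 4)(5) = 22.5 cm
8–11 s: ½(4 + 8)(3) = 18 cm
Net displacement = 43.5 cm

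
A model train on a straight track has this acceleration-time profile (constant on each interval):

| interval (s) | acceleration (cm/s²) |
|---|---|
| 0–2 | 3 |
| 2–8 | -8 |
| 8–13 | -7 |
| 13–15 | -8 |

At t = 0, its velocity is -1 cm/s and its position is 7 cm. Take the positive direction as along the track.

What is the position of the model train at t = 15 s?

-577.5 cm

On each constant-a segment, Δv = aΔt and Δx = v₀Δt + ½aΔt²; chain segment to segment.
0–2 s: v starts -1 cm/s; Δx = -1·2 + ½·3·2² = 4 cm; v ends 5 cm/s.
2–8 s: v starts 5 cm/s; Δx = 5·6 + ½·-8·6² = -114 cm; v ends -43 cm/s.
8–13 s: v starts -43 cm/s; Δx = -43·5 + ½·-7·5² = -302.5 cm; v ends -78 cm/s.
13–15 s: v starts -78 cm/s; Δx = -78·2 + ½·-8·2² = -172 cm; v ends -94 cm/s.
x(15) = 7 + Σ Δx = -577.5 cm.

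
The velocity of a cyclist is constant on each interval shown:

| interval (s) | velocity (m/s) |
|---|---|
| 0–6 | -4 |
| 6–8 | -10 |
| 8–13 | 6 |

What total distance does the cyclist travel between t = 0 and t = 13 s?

Total distance travelled is ∫|v| dt — sum the magnitudes of each area piece.
0–6 s: |-4| × 6 = 24 m
6–8 s: |-10| × 2 = 20 m
8–13 s: |6| × 5 = 30 m
Total distance = 74 m

74 m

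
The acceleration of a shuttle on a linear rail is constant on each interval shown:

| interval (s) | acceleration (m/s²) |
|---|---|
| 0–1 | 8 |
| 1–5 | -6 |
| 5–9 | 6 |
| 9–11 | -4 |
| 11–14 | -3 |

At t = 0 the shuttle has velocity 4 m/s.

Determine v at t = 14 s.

-5 m/s

Δv equals the area under the a-t graph; then v = v₀ + Δv.
0–1 s: 8 × 1 = 8 m/s
1–5 s: -6 × 4 = -24 m/s
5–9 s: 6 × 4 = 24 m/s
9–11 s: -4 × 2 = -8 m/s
11–14 s: -3 × 3 = -9 m/s
Δv = -9 m/s, so v(14) = 4 + (-9) = -5 m/s.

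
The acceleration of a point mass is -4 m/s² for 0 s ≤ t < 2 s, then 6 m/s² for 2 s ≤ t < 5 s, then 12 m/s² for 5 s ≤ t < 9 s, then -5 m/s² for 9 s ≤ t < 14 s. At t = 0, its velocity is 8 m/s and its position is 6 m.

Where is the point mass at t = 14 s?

476.5 m

On each constant-a segment, Δv = aΔt and Δx = v₀Δt + ½aΔt²; chain segment to segment.
0–2 s: v starts 8 m/s; Δx = 8·2 + ½·-4·2² = 8 m; v ends 0 m/s.
2–5 s: v starts 0 m/s; Δx = 0·3 + ½·6·3² = 27 m; v ends 18 m/s.
5–9 s: v starts 18 m/s; Δx = 18·4 + ½·12·4² = 168 m; v ends 66 m/s.
9–14 s: v starts 66 m/s; Δx = 66·5 + ½·-5·5² = 267.5 m; v ends 41 m/s.
x(14) = 6 + Σ Δx = 476.5 m.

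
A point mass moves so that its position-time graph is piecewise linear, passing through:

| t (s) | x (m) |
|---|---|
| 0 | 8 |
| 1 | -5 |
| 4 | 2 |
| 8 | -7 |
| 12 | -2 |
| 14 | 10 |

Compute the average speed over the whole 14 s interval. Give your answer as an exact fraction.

Average speed = (total path length)/(elapsed time); on a piecewise-linear x-t graph the path length is Σ|Δx|.
0–1 s: |Δx| = |-5 − 8| = 13 m
1–4 s: |Δx| = |2 − -5| = 7 m
4–8 s: |Δx| = |-7 − 2| = 9 m
8–12 s: |Δx| = |-2 − -7| = 5 m
12–14 s: |Δx| = |10 − -2| = 12 m
Total path = 46 m; average speed = 46/14 = 23/7 m/s.

23/7 m/s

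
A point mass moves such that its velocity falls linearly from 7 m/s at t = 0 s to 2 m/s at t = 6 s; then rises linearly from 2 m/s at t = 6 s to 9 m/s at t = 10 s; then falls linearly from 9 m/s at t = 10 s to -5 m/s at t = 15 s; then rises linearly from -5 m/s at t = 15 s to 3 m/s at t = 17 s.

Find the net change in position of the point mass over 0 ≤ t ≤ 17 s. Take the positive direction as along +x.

Net displacement equals the area under the velocity-time graph (areas below the axis count negative).
0–6 s: ½(7 + 2)(6) = 27 m
6–10 s: ½(2 + 9)(4) = 22 m
10–15 s: ½(9 + -5)(5) = 10 m
15–17 s: ½(-5 + 3)(2) = -2 m
Net displacement = 57 m

57 m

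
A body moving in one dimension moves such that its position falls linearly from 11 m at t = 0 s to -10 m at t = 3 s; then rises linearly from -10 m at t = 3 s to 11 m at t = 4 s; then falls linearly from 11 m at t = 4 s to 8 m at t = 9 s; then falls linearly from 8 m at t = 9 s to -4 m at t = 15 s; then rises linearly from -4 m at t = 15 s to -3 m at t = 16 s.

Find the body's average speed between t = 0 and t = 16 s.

3.625 m/s

Average speed = (total path length)/(elapsed time); on a piecewise-linear x-t graph the path length is Σ|Δx|.
0–3 s: |Δx| = |-10 − 11| = 21 m
3–4 s: |Δx| = |11 − -10| = 21 m
4–9 s: |Δx| = |8 − 11| = 3 m
9–15 s: |Δx| = |-4 − 8| = 12 m
15–16 s: |Δx| = |-3 − -4| = 1 m
Total path = 58 m; average speed = 58/16 = 3.625 m/s.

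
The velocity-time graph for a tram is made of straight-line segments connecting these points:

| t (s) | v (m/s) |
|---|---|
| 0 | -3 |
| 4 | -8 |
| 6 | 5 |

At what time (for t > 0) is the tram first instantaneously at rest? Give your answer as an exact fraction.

v changes sign on 4–6 s (from -8 to 5); the graph is linear there, so v = 0 at t = 4 + (8)·(6 − 4)/(5 − -8) = 68/13 s.

t = 68/13 s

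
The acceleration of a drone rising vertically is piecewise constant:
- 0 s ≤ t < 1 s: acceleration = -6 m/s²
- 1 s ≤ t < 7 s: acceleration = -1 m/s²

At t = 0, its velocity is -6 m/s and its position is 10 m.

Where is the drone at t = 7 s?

On each constant-a segment, Δv = aΔt and Δx = v₀Δt + ½aΔt²; chain segment to segment.
0–1 s: v starts -6 m/s; Δx = -6·1 + ½·-6·1² = -9 m; v ends -12 m/s.
1–7 s: v starts -12 m/s; Δx = -12·6 + ½·-1·6² = -90 m; v ends -18 m/s.
x(7) = 10 + Σ Δx = -89 m.

-89 m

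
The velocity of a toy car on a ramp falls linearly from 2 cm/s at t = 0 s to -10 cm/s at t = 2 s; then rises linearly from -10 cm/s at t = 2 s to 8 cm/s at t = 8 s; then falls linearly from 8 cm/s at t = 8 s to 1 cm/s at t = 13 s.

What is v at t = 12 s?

On 8–13 s the graph is linear from 8 to 1 cm/s: v(12) = 8 + (1 − 8)·(12 − 8)/(13 − 8) = 2.4 cm/s.

2.4 cm/s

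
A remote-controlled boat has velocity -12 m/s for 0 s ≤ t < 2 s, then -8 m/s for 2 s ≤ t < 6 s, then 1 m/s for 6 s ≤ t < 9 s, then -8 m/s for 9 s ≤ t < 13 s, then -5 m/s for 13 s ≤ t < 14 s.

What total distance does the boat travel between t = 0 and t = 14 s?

96 m

Distance (not displacement) is the total path length: add the absolute areas under v-t.
0–2 s: |-12| × 2 = 24 m
2–6 s: |-8| × 4 = 32 m
6–9 s: |1| × 3 = 3 m
9–13 s: |-8| × 4 = 32 m
13–14 s: |-5| × 1 = 5 m
Total distance = 96 m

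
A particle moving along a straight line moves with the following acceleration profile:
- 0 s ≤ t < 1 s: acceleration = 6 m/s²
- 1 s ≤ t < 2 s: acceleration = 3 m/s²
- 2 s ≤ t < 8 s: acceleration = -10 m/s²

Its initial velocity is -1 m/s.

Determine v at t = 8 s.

Δv equals the area under the a-t graph; then v = v₀ + Δv.
0–1 s: 6 × 1 = 6 m/s
1–2 s: 3 × 1 = 3 m/s
2–8 s: -10 × 6 = -60 m/s
Δv = -51 m/s, so v(8) = -1 + (-51) = -52 m/s.

-52 m/s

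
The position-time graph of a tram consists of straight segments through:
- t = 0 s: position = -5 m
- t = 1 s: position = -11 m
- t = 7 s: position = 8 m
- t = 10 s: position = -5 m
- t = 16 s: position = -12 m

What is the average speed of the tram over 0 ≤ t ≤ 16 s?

Average speed = (total path length)/(elapsed time); on a piecewise-linear x-t graph the path length is Σ|Δx|.
0–1 s: |Δx| = |-11 − -5| = 6 m
1–7 s: |Δx| = |8 − -11| = 19 m
7–10 s: |Δx| = |-5 − 8| = 13 m
10–16 s: |Δx| = |-12 − -5| = 7 m
Total path = 45 m; average speed = 45/16 = 2.8125 m/s.

2.8125 m/s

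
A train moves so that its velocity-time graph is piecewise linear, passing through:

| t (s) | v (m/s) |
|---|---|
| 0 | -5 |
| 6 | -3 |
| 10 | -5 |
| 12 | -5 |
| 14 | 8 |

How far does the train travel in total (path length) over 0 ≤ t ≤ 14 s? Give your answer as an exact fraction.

Total distance travelled is ∫|v| dt — sum the magnitudes of each area piece.
0–6 s: |½(-5 + -3)(6)| = 24 m
6–10 s: |½(-3 + -5)(4)| = 16 m
10–12 s: |-5| × 2 = 10 m
12–14 s: v = 0 at t = 166/13 s; triangle areas 25/13 + 64/13 = 89/13 m
Total distance = 739/13 m

739/13 m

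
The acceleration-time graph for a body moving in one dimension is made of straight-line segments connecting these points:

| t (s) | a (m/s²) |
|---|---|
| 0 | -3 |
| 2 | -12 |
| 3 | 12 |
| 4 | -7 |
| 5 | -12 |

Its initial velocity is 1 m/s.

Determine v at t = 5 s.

-21 m/s

Δv equals the area under the a-t graph; then v = v₀ + Δv.
0–2 s: ½(-3 + -12)(2) = -15 m/s
2–3 s: ½(-12 + 12)(1) = 0 m/s
3–4 s: ½(12 + -7)(1) = 2.5 m/s
4–5 s: ½(-7 + -12)(1) = -9.5 m/s
Δv = -22 m/s, so v(5) = 1 + (-22) = -21 m/s.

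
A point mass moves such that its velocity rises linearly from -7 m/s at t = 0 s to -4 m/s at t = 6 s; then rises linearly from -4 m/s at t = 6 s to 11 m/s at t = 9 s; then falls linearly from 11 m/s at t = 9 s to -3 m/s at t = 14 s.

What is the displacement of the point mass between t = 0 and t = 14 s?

Net displacement equals the area under the velocity-time graph (areas below the axis count negative).
0–6 s: ½(-7 + -4)(6) = -33 m
6–9 s: ½(-4 + 11)(3) = 10.5 m
9–14 s: ½(11 + -3)(5) = 20 m
Net displacement = -2.5 m

-2.5 m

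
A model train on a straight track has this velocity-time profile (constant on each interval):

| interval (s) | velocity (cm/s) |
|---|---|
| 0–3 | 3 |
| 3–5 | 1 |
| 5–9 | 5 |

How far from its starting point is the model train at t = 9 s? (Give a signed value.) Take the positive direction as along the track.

31 cm

Net displacement equals the area under the velocity-time graph (areas below the axis count negative).
0–3 s: 3 × 3 = 9 cm
3–5 s: 1 × 2 = 2 cm
5–9 s: 5 × 4 = 20 cm
Net displacement = 31 cm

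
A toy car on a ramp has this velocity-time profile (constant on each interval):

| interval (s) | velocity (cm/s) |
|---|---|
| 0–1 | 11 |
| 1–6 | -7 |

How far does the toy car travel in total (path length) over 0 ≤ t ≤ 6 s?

46 cm

Total distance travelled is ∫|v| dt — sum the magnitudes of each area piece.
0–1 s: |11| × 1 = 11 cm
1–6 s: |-7| × 5 = 35 cm
Total distance = 46 cm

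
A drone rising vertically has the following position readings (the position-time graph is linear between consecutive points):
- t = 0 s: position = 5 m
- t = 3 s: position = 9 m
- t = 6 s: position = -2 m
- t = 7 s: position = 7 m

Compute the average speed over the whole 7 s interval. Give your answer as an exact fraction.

24/7 m/s

Average speed = (total path length)/(elapsed time); on a piecewise-linear x-t graph the path length is Σ|Δx|.
0–3 s: |Δx| = |9 − 5| = 4 m
3–6 s: |Δx| = |-2 − 9| = 11 m
6–7 s: |Δx| = |7 − -2| = 9 m
Total path = 24 m; average speed = 24/7 = 24/7 m/s.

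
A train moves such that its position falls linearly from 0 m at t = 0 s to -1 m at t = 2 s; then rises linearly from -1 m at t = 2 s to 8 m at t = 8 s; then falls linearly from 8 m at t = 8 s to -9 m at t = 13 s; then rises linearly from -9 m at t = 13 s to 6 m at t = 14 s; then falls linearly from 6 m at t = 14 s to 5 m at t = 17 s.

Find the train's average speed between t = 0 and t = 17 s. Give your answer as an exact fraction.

Average speed = (total path length)/(elapsed time); on a piecewise-linear x-t graph the path length is Σ|Δx|.
0–2 s: |Δx| = |-1 − 0| = 1 m
2–8 s: |Δx| = |8 − -1| = 9 m
8–13 s: |Δx| = |-9 − 8| = 17 m
13–14 s: |Δx| = |6 − -9| = 15 m
14–17 s: |Δx| = |5 − 6| = 1 m
Total path = 43 m; average speed = 43/17 = 43/17 m/s.

43/17 m/s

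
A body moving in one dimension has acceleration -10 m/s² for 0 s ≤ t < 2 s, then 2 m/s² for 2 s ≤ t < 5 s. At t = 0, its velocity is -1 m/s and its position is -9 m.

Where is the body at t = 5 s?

On each constant-a segment, Δv = aΔt and Δx = v₀Δt + ½aΔt²; chain segment to segment.
0–2 s: v starts -1 m/s; Δx = -1·2 + ½·-10·2² = -22 m; v ends -21 m/s.
2–5 s: v starts -21 m/s; Δx = -21·3 + ½·2·3² = -54 m; v ends -15 m/s.
x(5) = -9 + Σ Δx = -85 m.

-85 m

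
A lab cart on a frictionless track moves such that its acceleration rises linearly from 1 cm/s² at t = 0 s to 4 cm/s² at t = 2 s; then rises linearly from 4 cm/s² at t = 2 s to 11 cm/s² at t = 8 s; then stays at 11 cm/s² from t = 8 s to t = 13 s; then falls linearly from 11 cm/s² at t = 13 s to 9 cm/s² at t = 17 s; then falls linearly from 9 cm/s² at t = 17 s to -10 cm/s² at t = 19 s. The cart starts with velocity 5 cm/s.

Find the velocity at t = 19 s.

Δv equals the area under the a-t graph; then v = v₀ + Δv.
0–2 s: ½(1 + 4)(2) = 5 cm/s
2–8 s: ½(4 + 11)(6) = 45 cm/s
8–13 s: 11 × 5 = 55 cm/s
13–17 s: ½(11 + 9)(4) = 40 cm/s
17–19 s: ½(9 + -10)(2) = -1 cm/s
Δv = 144 cm/s, so v(19) = 5 + (144) = 149 cm/s.

149 cm/s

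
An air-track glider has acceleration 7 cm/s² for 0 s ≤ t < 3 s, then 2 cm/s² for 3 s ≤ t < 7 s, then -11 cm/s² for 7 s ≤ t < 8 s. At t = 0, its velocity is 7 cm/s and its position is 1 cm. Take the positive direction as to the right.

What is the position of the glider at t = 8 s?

On each constant-a segment, Δv = aΔt and Δx = v₀Δt + ½aΔt²; chain segment to segment.
0–3 s: v starts 7 cm/s; Δx = 7·3 + ½·7·3² = 52.5 cm; v ends 28 cm/s.
3–7 s: v starts 28 cm/s; Δx = 28·4 + ½·2·4² = 128 cm; v ends 36 cm/s.
7–8 s: v starts 36 cm/s; Δx = 36·1 + ½·-11·1² = 30.5 cm; v ends 25 cm/s.
x(8) = 1 + Σ Δx = 212 cm.

212 cm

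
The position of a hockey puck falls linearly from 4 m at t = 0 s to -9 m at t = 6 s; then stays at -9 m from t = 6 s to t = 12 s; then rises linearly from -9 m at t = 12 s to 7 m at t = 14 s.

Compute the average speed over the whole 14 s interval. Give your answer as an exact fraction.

29/14 m/s

Average speed = (total path length)/(elapsed time); on a piecewise-linear x-t graph the path length is Σ|Δx|.
0–6 s: |Δx| = |-9 − 4| = 13 m
6–12 s: |Δx| = |-9 − -9| = 0 m
12–14 s: |Δx| = |7 − -9| = 16 m
Total path = 29 m; average speed = 29/14 = 29/14 m/s.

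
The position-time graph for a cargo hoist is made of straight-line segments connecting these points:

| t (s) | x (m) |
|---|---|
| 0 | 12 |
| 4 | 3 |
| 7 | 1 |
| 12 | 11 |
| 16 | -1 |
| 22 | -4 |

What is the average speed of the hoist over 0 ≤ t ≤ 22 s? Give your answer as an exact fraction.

18/11 m/s

Average speed = (total path length)/(elapsed time); on a piecewise-linear x-t graph the path length is Σ|Δx|.
0–4 s: |Δx| = |3 − 12| = 9 m
4–7 s: |Δx| = |1 − 3| = 2 m
7–12 s: |Δx| = |11 − 1| = 10 m
12–16 s: |Δx| = |-1 − 11| = 12 m
16–22 s: |Δx| = |-4 − -1| = 3 m
Total path = 36 m; average speed = 36/22 = 18/11 m/s.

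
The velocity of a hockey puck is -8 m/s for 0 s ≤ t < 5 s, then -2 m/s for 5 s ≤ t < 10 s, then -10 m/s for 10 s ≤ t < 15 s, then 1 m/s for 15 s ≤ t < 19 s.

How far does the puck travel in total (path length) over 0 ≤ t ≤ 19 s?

Distance (not displacement) is the total path length: add the absolute areas under v-t.
0–5 s: |-8| × 5 = 40 m
5–10 s: |-2| × 5 = 10 m
10–15 s: |-10| × 5 = 50 m
15–19 s: |1| × 4 = 4 m
Total distance = 104 m

104 m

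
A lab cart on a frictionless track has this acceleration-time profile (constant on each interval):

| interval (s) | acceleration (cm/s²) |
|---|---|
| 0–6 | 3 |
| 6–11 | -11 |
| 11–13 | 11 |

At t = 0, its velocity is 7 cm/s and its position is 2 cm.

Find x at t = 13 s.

On each constant-a segment, Δv = aΔt and Δx = v₀Δt + ½aΔt²; chain segment to segment.
0–6 s: v starts 7 cm/s; Δx = 7·6 + ½·3·6² = 96 cm; v ends 25 cm/s.
6–11 s: v starts 25 cm/s; Δx = 25·5 + ½·-11·5² = -12.5 cm; v ends -30 cm/s.
11–13 s: v starts -30 cm/s; Δx = -30·2 + ½·11·2² = -38 cm; v ends -8 cm/s.
x(13) = 2 + Σ Δx = 47.5 cm.

47.5 cm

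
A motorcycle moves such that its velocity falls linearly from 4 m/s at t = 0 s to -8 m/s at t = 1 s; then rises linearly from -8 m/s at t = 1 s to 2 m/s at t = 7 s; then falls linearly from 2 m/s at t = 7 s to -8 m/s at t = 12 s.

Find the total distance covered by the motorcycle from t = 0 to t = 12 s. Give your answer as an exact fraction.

Total distance travelled is ∫|v| dt — sum the magnitudes of each area piece.
0–1 s: v = 0 at t = 1/3 s; triangle areas 2/3 + 8/3 = 10/3 m
1–7 s: v = 0 at t = 5.8 s; triangle areas 19.2 + 1.2 = 20.4 m
7–12 s: v = 0 at t = 8 s; triangle areas 1 + 16 = 17 m
Total distance = 611/15 m

611/15 m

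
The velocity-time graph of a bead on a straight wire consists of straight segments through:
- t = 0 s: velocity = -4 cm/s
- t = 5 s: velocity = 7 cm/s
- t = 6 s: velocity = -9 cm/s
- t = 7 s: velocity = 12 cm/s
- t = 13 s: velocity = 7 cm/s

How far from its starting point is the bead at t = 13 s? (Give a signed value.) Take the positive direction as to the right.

65 cm

Displacement is the signed area under the v-t curve.
0–5 s: ½(-4 + 7)(5) = 7.5 cm
5–6 s: ½(7 + -9)(1) = -1 cm
6–7 s: ½(-9 + 12)(1) = 1.5 cm
7–13 s: ½(12 + 7)(6) = 57 cm
Net displacement = 65 cm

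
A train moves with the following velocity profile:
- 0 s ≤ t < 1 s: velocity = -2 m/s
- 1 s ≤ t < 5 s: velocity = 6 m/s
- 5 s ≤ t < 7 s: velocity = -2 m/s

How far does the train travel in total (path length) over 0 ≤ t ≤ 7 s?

Total distance travelled is ∫|v| dt — sum the magnitudes of each area piece.
0–1 s: |-2| × 1 = 2 m
1–5 s: |6| × 4 = 24 m
5–7 s: |-2| × 2 = 4 m
Total distance = 30 m

30 m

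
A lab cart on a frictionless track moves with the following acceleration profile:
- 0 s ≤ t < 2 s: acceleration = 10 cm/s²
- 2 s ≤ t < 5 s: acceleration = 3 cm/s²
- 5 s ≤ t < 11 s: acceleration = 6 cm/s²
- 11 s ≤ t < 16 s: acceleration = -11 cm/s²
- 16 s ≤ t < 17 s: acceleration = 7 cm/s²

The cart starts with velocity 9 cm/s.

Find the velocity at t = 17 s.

Δv equals the area under the a-t graph; then v = v₀ + Δv.
0–2 s: 10 × 2 = 20 cm/s
2–5 s: 3 × 3 = 9 cm/s
5–11 s: 6 × 6 = 36 cm/s
11–16 s: -11 × 5 = -55 cm/s
16–17 s: 7 × 1 = 7 cm/s
Δv = 17 cm/s, so v(17) = 9 + (17) = 26 cm/s.

26 cm/s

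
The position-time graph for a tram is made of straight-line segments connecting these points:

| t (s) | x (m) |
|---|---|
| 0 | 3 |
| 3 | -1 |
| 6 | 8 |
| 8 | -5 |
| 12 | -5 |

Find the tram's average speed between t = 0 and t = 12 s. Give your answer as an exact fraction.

Average speed = (total path length)/(elapsed time); on a piecewise-linear x-t graph the path length is Σ|Δx|.
0–3 s: |Δx| = |-1 − 3| = 4 m
3–6 s: |Δx| = |8 − -1| = 9 m
6–8 s: |Δx| = |-5 − 8| = 13 m
8–12 s: |Δx| = |-5 − -5| = 0 m
Total path = 26 m; average speed = 26/12 = 13/6 m/s.

13/6 m/s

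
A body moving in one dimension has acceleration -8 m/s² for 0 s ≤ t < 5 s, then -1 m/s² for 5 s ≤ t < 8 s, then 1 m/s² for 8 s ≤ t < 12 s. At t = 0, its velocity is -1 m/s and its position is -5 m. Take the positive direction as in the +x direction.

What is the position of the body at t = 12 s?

-405.5 m

On each constant-a segment, Δv = aΔt and Δx = v₀Δt + ½aΔt²; chain segment to segment.
0–5 s: v starts -1 m/s; Δx = -1·5 + ½·-8·5² = -105 m; v ends -41 m/s.
5–8 s: v starts -41 m/s; Δx = -41·3 + ½·-1·3² = -127.5 m; v ends -44 m/s.
8–12 s: v starts -44 m/s; Δx = -44·4 + ½·1·4² = -168 m; v ends -40 m/s.
x(12) = -5 + Σ Δx = -405.5 m.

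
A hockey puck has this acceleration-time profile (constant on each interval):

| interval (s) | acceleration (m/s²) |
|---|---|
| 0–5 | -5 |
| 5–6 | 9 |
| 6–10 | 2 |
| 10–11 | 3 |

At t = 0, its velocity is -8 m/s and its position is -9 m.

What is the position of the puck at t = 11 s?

-234.5 m

On each constant-a segment, Δv = aΔt and Δx = v₀Δt + ½aΔt²; chain segment to segment.
0–5 s: v starts -8 m/s; Δx = -8·5 + ½·-5·5² = -102.5 m; v ends -33 m/s.
5–6 s: v starts -33 m/s; Δx = -33·1 + ½·9·1² = -28.5 m; v ends -24 m/s.
6–10 s: v starts -24 m/s; Δx = -24·4 + ½·2·4² = -80 m; v ends -16 m/s.
10–11 s: v starts -16 m/s; Δx = -16·1 + ½·3·1² = -14.5 m; v ends -13 m/s.
x(11) = -9 + Σ Δx = -234.5 m.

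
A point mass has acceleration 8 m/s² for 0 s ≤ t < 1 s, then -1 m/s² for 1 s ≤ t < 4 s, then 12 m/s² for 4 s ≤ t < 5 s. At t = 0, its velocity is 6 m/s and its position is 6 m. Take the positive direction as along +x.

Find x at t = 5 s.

On each constant-a segment, Δv = aΔt and Δx = v₀Δt + ½aΔt²; chain segment to segment.
0–1 s: v starts 6 m/s; Δx = 6·1 + ½·8·1² = 10 m; v ends 14 m/s.
1–4 s: v starts 14 m/s; Δx = 14·3 + ½·-1·3² = 37.5 m; v ends 11 m/s.
4–5 s: v starts 11 m/s; Δx = 11·1 + ½·12·1² = 17 m; v ends 23 m/s.
x(5) = 6 + Σ Δx = 70.5 m.

70.5 m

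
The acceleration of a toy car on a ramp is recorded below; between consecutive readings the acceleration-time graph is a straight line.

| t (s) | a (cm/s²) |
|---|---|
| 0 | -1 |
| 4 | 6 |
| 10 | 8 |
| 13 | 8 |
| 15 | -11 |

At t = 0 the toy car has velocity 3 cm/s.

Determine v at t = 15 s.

76 cm/s

Δv equals the area under the a-t graph; then v = v₀ + Δv.
0–4 s: ½(-1 + 6)(4) = 10 cm/s
4–10 s: ½(6 + 8)(6) = 42 cm/s
10–13 s: 8 × 3 = 24 cm/s
13–15 s: ½(8 + -11)(2) = -3 cm/s
Δv = 73 cm/s, so v(15) = 3 + (73) = 76 cm/s.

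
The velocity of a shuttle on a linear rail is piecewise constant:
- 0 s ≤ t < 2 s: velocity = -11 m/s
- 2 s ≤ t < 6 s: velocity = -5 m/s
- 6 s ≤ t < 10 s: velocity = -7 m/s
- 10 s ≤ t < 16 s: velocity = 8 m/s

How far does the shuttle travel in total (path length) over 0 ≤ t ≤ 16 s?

118 m

Total distance travelled is ∫|v| dt — sum the magnitudes of each area piece.
0–2 s: |-11| × 2 = 22 m
2–6 s: |-5| × 4 = 20 m
6–10 s: |-7| × 4 = 28 m
10–16 s: |8| × 6 = 48 m
Total distance = 118 m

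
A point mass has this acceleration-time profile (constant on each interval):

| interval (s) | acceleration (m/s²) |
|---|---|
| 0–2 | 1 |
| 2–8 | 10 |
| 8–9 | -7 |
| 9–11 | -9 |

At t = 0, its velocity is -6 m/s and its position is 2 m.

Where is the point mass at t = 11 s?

On each constant-a segment, Δv = aΔt and Δx = v₀Δt + ½aΔt²; chain segment to segment.
0–2 s: v starts -6 m/s; Δx = -6·2 + ½·1·2² = -10 m; v ends -4 m/s.
2–8 s: v starts -4 m/s; Δx = -4·6 + ½·10·6² = 156 m; v ends 56 m/s.
8–9 s: v starts 56 m/s; Δx = 56·1 + ½·-7·1² = 52.5 m; v ends 49 m/s.
9–11 s: v starts 49 m/s; Δx = 49·2 + ½·-9·2² = 80 m; v ends 31 m/s.
x(11) = 2 + Σ Δx = 280.5 m.

280.5 m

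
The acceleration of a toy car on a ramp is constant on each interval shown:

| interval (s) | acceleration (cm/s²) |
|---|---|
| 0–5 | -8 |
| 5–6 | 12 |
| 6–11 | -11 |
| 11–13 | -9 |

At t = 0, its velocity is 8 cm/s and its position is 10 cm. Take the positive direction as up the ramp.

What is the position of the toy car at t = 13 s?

On each constant-a segment, Δv = aΔt and Δx = v₀Δt + ½aΔt²; chain segment to segment.
0–5 s: v starts 8 cm/s; Δx = 8·5 + ½·-8·5² = -60 cm; v ends -32 cm/s.
5–6 s: v starts -32 cm/s; Δx = -32·1 + ½·12·1² = -26 cm; v ends -20 cm/s.
6–11 s: v starts -20 cm/s; Δx = -20·5 + ½·-11·5² = -237.5 cm; v ends -75 cm/s.
11–13 s: v starts -75 cm/s; Δx = -75·2 + ½·-9·2² = -168 cm; v ends -93 cm/s.
x(13) = 10 + Σ Δx = -481.5 cm.

-481.5 cm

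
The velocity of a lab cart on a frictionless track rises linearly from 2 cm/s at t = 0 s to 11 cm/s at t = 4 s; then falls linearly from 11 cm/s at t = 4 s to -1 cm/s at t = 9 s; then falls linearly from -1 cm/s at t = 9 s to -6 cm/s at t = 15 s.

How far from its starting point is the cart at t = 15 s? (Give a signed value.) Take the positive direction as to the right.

Net displacement equals the area under the velocity-time graph (areas below the axis count negative).
0–4 s: ½(2 + 11)(4) = 26 cm
4–9 s: ½(11 + -1)(5) = 25 cm
9–15 s: ½(-1 + -6)(6) = -21 cm
Net displacement = 30 cm

30 cm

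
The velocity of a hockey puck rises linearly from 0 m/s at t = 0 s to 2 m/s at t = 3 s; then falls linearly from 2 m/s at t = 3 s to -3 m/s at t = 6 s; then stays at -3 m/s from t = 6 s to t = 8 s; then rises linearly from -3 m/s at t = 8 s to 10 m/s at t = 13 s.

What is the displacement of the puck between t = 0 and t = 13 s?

13 m

Displacement is the signed area under the v-t curve.
0–3 s: ½(0 + 2)(3) = 3 m
3–6 s: ½(2 + -3)(3) = -1.5 m
6–8 s: -3 × 2 = -6 m
8–13 s: ½(-3 + 10)(5) = 17.5 m
Net displacement = 13 m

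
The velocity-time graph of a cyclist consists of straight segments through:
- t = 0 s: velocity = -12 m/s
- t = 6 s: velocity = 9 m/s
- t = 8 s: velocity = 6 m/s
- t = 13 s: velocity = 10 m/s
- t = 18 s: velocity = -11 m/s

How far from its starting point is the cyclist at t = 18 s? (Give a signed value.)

Displacement is the signed area under the v-t curve.
0–6 s: ½(-12 + 9)(6) = -9 m
6–8 s: ½(9 + 6)(2) = 15 m
8–13 s: ½(6 + 10)(5) = 40 m
13–18 s: ½(10 + -11)(5) = -2.5 m
Net displacement = 43.5 m

43.5 m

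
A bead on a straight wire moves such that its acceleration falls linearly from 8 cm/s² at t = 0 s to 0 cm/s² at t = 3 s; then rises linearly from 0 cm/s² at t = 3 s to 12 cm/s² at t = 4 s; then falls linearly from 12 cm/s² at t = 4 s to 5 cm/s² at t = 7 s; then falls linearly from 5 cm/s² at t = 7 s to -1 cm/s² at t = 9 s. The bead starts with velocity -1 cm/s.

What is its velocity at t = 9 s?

46.5 cm/s

Δv equals the area under the a-t graph; then v = v₀ + Δv.
0–3 s: ½(8 + 0)(3) = 12 cm/s
3–4 s: ½(0 + 12)(1) = 6 cm/s
4–7 s: ½(12 + 5)(3) = 25.5 cm/s
7–9 s: ½(5 + -1)(2) = 4 cm/s
Δv = 47.5 cm/s, so v(9) = -1 + (47.5) = 46.5 cm/s.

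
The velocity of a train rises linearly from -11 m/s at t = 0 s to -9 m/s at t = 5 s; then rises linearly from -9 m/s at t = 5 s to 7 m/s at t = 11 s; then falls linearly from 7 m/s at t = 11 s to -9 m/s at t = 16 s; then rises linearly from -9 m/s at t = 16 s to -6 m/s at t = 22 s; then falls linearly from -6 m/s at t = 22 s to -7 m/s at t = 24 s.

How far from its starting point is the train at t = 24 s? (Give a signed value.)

-119 m

Net displacement equals the area under the velocity-time graph (areas below the axis count negative).
0–5 s: ½(-11 + -9)(5) = -50 m
5–11 s: ½(-9 + 7)(6) = -6 m
11–16 s: ½(7 + -9)(5) = -5 m
16–22 s: ½(-9 + -6)(6) = -45 m
22–24 s: ½(-6 + -7)(2) = -13 m
Net displacement = -119 m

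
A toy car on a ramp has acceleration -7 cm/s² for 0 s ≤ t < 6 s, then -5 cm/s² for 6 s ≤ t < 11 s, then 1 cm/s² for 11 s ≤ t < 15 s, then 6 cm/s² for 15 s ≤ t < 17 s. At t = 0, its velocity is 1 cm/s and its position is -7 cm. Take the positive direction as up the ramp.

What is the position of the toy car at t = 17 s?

-762.5 cm

On each constant-a segment, Δv = aΔt and Δx = v₀Δt + ½aΔt²; chain segment to segment.
0–6 s: v starts 1 cm/s; Δx = 1·6 + ½·-7·6² = -120 cm; v ends -41 cm/s.
6–11 s: v starts -41 cm/s; Δx = -41·5 + ½·-5·5² = -267.5 cm; v ends -66 cm/s.
11–15 s: v starts -66 cm/s; Δx = -66·4 + ½·1·4² = -256 cm; v ends -62 cm/s.
15–17 s: v starts -62 cm/s; Δx = -62·2 + ½·6·2² = -112 cm; v ends -50 cm/s.
x(17) = -7 + Σ Δx = -762.5 cm.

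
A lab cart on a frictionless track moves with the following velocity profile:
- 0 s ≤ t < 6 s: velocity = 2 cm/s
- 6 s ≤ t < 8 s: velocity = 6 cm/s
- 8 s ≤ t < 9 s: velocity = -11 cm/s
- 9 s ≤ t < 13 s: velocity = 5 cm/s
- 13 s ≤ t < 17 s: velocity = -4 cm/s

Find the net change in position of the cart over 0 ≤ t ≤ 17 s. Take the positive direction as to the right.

Displacement is the signed area under the v-t curve.
0–6 s: 2 × 6 = 12 cm
6–8 s: 6 × 2 = 12 cm
8–9 s: -11 × 1 = -11 cm
9–13 s: 5 × 4 = 20 cm
13–17 s: -4 × 4 = -16 cm
Net displacement = 17 cm

17 cm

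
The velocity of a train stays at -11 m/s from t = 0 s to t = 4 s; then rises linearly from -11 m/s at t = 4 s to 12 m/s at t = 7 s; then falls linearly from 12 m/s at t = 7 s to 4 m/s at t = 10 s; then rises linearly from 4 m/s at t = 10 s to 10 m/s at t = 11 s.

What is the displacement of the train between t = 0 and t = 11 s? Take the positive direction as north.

Net displacement equals the area under the velocity-time graph (areas below the axis count negative).
0–4 s: -11 × 4 = -44 m
4–7 s: ½(-11 + 12)(3) = 1.5 m
7–10 s: ½(12 + 4)(3) = 24 m
10–11 s: ½(4 + 10)(1) = 7 m
Net displacement = -11.5 m

-11.5 m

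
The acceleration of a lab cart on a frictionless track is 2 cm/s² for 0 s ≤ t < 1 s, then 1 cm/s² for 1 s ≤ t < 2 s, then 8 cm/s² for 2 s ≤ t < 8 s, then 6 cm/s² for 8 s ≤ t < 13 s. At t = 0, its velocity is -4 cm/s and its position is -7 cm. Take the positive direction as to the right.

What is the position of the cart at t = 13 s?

436.5 cm

On each constant-a segment, Δv = aΔt and Δx = v₀Δt + ½aΔt²; chain segment to segment.
0–1 s: v starts -4 cm/s; Δx = -4·1 + ½·2·1² = -3 cm; v ends -2 cm/s.
1–2 s: v starts -2 cm/s; Δx = -2·1 + ½·1·1² = -1.5 cm; v ends -1 cm/s.
2–8 s: v starts -1 cm/s; Δx = -1·6 + ½·8·6² = 138 cm; v ends 47 cm/s.
8–13 s: v starts 47 cm/s; Δx = 47·5 + ½·6·5² = 310 cm; v ends 77 cm/s.
x(13) = -7 + Σ Δx = 436.5 cm.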